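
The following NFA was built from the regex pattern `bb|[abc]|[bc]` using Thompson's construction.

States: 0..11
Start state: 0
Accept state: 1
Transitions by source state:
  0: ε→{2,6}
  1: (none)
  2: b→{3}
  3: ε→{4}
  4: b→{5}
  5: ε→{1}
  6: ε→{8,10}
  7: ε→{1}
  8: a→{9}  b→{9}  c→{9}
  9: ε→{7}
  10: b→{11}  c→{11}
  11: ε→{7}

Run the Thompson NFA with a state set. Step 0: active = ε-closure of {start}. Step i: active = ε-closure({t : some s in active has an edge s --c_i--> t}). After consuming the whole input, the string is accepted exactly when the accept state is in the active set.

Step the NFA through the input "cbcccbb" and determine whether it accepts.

initial (ε-close {0}): {0,2,6,8,10}
'c' @ 1: {1,7,9,11}  ✓accept
'b' @ 2: {}  — dead — no transitions
rest 'cccbb' ignored (set empty)
final: {}; accept 1 not in set

Answer: REJECT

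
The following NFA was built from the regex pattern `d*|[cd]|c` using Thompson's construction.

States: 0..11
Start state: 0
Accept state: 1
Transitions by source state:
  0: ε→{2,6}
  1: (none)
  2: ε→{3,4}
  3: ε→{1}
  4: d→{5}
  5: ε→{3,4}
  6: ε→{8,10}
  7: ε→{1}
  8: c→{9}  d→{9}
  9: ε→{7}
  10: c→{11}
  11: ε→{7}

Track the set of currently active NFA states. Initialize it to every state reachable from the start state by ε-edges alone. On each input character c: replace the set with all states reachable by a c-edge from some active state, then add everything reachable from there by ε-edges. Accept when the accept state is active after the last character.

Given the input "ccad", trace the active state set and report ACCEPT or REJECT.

S₀ = ε-closure({0}) = {0,1,2,3,4,6,8,10}
'c' @ 1: {1,7,9,11}  (accept∈set)
'c' @ 2: {}  — dead — no transitions
rest 'ad' ignored (set empty)
end set {} — state 1 not in

Answer: REJECT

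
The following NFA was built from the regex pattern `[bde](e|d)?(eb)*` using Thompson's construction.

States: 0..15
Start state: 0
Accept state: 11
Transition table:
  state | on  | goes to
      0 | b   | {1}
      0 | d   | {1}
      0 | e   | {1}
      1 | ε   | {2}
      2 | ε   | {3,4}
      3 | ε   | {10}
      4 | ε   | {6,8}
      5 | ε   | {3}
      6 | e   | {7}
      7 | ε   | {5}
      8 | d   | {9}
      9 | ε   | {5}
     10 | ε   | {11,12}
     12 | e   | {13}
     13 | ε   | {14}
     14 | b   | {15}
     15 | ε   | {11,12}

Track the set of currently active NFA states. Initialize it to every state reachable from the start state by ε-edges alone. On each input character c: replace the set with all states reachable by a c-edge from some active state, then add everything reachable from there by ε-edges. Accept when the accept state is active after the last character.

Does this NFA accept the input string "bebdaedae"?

initial (ε-close {0}): {0}
'b' @ 1: {1,2,3,4,6,8,10,11,12}  ✓accept
'e' @ 2: {3,5,7,10,11,12,13,14}  ✓accept
'b' @ 3: {11,12,15}  ✓accept
'd' @ 4: {}  — dead — no transitions
rest 'aedae' ignored (set empty)
end set {} — state 11 not in

Answer: REJECT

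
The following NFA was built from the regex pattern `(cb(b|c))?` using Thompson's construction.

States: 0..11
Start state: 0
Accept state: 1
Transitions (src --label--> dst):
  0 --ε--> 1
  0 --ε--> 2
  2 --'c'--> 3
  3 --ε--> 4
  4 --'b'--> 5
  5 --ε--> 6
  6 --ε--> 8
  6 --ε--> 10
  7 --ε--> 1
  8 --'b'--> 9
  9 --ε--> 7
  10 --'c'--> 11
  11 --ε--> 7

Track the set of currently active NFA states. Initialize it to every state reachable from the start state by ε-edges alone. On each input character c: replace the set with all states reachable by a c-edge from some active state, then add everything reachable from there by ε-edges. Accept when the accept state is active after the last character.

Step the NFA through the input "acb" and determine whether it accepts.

initial (ε-close {0}): {0,1,2}
'a' @ 1: {}  — no active states
rest 'cb' ignored (set empty)
after full input: {}  (accept=1 not in)

Answer: REJECT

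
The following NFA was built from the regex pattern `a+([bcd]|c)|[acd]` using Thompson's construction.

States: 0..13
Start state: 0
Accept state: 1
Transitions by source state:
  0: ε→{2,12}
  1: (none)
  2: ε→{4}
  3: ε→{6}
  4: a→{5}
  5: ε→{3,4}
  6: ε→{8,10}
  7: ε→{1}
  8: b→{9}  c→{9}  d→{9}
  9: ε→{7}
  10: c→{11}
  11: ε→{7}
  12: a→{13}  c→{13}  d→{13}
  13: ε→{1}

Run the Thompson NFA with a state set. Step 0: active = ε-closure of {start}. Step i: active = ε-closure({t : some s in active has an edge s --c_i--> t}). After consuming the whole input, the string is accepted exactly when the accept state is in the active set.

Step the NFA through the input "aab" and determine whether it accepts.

start: ε-closure({0}) = {0,2,4,12}
'a' @ 1: {1,3,4,5,6,8,10,13}  ✓accept
'a' @ 2: {3,4,5,6,8,10}
'b' @ 3: {1,7,9}  ✓accept
after full input: {1,7,9}  (accept=1 in)

Answer: ACCEPT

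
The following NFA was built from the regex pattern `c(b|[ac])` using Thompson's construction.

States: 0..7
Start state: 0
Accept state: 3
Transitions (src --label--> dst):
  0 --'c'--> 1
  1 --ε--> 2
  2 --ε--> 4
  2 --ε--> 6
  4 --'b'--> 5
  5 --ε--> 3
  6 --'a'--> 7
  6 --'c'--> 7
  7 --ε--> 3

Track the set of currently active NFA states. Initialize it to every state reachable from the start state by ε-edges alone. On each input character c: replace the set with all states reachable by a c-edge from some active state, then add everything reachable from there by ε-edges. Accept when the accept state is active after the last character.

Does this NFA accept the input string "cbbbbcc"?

S₀ = ε-closure({0}) = {0}
'c' @ 1: {1,2,4,6}
'b' @ 2: {3,5}  ✓accept
'b' @ 3: {}  — no active states
rest 'bbcc' ignored (set empty)
after full input: {}  (accept=3 not in)

Answer: REJECT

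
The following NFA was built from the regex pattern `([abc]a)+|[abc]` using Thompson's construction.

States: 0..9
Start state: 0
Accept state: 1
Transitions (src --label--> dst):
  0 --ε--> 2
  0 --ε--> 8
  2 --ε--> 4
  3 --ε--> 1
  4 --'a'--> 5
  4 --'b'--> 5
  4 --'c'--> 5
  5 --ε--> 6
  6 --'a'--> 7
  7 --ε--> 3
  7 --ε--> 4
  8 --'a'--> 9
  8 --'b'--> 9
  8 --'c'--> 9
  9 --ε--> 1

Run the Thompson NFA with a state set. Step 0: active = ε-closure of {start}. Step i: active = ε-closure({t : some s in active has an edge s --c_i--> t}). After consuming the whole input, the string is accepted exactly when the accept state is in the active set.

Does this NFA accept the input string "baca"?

initial (ε-close {0}): {0,2,4,8}
'b' @ 1: {1,5,6,9}  (accept∈set)
'a' @ 2: {1,3,4,7}  (accept∈set)
'c' @ 3: {5,6}
'a' @ 4: {1,3,4,7}  (accept∈set)
final: {1,3,4,7}; accept 1 in set

Answer: ACCEPT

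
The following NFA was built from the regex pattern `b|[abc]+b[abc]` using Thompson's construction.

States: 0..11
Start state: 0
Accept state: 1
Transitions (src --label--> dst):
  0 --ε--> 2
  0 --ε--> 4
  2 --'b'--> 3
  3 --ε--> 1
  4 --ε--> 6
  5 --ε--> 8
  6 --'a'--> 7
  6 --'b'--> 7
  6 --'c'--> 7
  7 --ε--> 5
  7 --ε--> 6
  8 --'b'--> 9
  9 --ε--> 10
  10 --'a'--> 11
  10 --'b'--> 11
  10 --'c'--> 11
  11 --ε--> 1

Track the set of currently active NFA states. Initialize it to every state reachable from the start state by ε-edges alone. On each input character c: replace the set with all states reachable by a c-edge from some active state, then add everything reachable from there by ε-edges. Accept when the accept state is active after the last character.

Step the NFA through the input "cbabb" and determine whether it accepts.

Answer: ACCEPT

Derivation:
S₀ = ε-closure({0}) = {0,2,4,6}
'c' @ 1: {5,6,7,8}
'b' @ 2: {5,6,7,8,9,10}
'a' @ 3: {1,5,6,7,8,11}  ✓accept
'b' @ 4: {5,6,7,8,9,10}
'b' @ 5: {1,5,6,7,8,9,10,11}  ✓accept
end set {1,5,6,7,8,9,10,11} — state 1 in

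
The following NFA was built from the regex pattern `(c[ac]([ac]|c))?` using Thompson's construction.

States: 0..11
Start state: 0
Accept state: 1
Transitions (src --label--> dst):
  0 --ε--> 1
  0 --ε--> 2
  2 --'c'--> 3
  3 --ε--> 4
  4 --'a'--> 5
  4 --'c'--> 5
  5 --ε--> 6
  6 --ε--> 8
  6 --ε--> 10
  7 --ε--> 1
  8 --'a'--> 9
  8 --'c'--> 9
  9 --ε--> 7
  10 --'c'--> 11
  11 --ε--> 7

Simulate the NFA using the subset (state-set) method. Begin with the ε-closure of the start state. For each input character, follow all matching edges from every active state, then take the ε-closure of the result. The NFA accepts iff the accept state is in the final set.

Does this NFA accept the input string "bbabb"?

Answer: REJECT

Trace:
S₀ = ε-closure({0}) = {0,1,2}
'b' @ 1: {}  — state set empty
rest 'babb' ignored (set empty)
end set {} — state 1 not in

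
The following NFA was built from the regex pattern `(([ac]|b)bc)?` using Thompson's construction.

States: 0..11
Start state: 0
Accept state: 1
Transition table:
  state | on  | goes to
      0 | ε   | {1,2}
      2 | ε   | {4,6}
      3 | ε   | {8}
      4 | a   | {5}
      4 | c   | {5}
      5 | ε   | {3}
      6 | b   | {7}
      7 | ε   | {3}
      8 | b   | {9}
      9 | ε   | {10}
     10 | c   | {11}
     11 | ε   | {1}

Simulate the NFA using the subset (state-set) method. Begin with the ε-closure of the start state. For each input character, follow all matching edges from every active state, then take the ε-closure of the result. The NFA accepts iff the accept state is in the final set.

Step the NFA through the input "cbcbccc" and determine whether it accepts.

start: ε-closure({0}) = {0,1,2,4,6}
'c' @ 1: {3,5,8}
'b' @ 2: {9,10}
'c' @ 3: {1,11}  ✓accept
'b' @ 4: {}  — no active states
rest 'ccc' ignored (set empty)
final: {}; accept 1 not in set

Answer: REJECT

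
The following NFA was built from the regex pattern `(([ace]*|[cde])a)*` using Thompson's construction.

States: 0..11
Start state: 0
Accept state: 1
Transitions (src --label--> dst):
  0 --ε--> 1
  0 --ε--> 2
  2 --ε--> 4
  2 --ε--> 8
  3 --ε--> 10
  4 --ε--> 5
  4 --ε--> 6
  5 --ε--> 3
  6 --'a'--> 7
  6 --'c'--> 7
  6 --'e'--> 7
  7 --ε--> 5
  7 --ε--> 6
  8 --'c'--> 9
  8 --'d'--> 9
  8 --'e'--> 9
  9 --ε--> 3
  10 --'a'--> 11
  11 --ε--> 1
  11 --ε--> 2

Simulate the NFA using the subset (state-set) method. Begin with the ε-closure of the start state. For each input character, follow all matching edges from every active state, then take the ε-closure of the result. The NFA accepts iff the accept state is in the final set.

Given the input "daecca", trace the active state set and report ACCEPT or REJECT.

S₀ = ε-closure({0}) = {0,1,2,3,4,5,6,8,10}
'd' @ 1: {3,9,10}
'a' @ 2: {1,2,3,4,5,6,8,10,11}  (accept∈set)
'e' @ 3: {3,5,6,7,9,10}
'c' @ 4: {3,5,6,7,10}
'c' @ 5: {3,5,6,7,10}
'a' @ 6: {1,2,3,4,5,6,7,8,10,11}  (accept∈set)
end set {1,2,3,4,5,6,7,8,10,11} — state 1 in

Answer: ACCEPT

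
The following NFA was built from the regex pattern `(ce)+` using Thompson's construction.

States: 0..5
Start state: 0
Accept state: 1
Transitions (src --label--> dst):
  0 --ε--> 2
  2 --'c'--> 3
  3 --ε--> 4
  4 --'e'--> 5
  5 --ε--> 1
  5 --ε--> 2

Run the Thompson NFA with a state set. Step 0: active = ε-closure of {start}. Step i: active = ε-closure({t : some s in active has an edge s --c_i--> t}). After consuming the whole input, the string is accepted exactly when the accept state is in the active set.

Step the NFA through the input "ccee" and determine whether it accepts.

S₀ = ε-closure({0}) = {0,2}
'c' @ 1: {3,4}
'c' @ 2: {}  — dead — no transitions
rest 'ee' ignored (set empty)
after full input: {}  (accept=1 not in)

Answer: REJECT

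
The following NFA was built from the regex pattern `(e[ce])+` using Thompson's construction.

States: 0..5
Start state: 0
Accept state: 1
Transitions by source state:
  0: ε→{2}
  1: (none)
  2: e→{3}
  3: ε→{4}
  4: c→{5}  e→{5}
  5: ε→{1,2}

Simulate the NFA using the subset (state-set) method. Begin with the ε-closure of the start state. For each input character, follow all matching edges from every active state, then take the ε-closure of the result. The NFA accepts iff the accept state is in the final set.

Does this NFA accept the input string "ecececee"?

initial (ε-close {0}): {0,2}
'e' @ 1: {3,4}
'c' @ 2: {1,2,5}  ✓accept
'e' @ 3: {3,4}
'c' @ 4: {1,2,5}  ✓accept
'e' @ 5: {3,4}
'c' @ 6: {1,2,5}  ✓accept
'e' @ 7: {3,4}
'e' @ 8: {1,2,5}  ✓accept
final: {1,2,5}; accept 1 in set

Answer: ACCEPT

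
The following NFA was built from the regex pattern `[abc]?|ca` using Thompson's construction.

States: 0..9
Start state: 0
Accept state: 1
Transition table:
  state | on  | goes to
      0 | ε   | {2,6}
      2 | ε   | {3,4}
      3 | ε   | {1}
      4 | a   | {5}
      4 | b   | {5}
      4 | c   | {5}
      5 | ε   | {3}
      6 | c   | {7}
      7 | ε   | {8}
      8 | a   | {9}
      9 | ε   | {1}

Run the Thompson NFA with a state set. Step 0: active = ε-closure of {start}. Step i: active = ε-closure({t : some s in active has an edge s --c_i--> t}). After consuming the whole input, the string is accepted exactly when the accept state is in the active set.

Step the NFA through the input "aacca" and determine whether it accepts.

Answer: REJECT

Trace:
S₀ = ε-closure({0}) = {0,1,2,3,4,6}
'a' @ 1: {1,3,5}  (accept∈set)
'a' @ 2: {}  — no active states
rest 'cca' ignored (set empty)
after full input: {}  (accept=1 not in)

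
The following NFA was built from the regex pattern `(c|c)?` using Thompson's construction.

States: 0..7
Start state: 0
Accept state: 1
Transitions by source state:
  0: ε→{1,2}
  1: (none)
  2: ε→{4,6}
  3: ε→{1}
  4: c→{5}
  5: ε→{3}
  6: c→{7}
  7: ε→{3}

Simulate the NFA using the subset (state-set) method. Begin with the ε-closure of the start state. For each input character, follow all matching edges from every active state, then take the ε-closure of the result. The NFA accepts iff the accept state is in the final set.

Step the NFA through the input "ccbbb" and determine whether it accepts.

Answer: REJECT

Steps:
initial (ε-close {0}): {0,1,2,4,6}
'c' @ 1: {1,3,5,7}  ✓accept
'c' @ 2: {}  — no active states
rest 'bbb' ignored (set empty)
after full input: {}  (accept=1 not in)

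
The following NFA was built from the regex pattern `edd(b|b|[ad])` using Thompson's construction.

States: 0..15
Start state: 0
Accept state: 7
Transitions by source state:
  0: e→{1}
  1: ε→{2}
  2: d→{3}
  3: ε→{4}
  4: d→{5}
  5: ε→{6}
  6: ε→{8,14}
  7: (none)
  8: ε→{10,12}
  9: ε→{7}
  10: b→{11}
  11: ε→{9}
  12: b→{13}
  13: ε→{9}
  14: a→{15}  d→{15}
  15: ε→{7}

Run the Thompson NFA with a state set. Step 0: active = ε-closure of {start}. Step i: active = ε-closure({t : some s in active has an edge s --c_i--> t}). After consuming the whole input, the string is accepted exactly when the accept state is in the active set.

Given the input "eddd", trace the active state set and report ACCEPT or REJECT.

S₀ = ε-closure({0}) = {0}
'e' @ 1: {1,2}
'd' @ 2: {3,4}
'd' @ 3: {5,6,8,10,12,14}
'd' @ 4: {7,15}  [accepting]
end set {7,15} — state 7 in

Answer: ACCEPT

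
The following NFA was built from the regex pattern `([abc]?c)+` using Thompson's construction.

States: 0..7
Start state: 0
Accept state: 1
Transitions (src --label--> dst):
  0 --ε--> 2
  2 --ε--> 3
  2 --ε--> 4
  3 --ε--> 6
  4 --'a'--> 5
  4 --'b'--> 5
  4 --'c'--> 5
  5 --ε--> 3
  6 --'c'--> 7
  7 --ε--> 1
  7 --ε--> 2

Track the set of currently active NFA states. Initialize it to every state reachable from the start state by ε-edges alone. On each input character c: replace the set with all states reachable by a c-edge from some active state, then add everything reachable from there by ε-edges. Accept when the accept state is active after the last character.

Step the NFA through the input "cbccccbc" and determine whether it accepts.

Answer: ACCEPT

Steps:
initial (ε-close {0}): {0,2,3,4,6}
'c' @ 1: {1,2,3,4,5,6,7}  [accepting]
'b' @ 2: {3,5,6}
'c' @ 3: {1,2,3,4,6,7}  [accepting]
'c' @ 4: {1,2,3,4,5,6,7}  [accepting]
'c' @ 5: {1,2,3,4,5,6,7}  [accepting]
'c' @ 6: {1,2,3,4,5,6,7}  [accepting]
'b' @ 7: {3,5,6}
'c' @ 8: {1,2,3,4,6,7}  [accepting]
after full input: {1,2,3,4,6,7}  (accept=1 in)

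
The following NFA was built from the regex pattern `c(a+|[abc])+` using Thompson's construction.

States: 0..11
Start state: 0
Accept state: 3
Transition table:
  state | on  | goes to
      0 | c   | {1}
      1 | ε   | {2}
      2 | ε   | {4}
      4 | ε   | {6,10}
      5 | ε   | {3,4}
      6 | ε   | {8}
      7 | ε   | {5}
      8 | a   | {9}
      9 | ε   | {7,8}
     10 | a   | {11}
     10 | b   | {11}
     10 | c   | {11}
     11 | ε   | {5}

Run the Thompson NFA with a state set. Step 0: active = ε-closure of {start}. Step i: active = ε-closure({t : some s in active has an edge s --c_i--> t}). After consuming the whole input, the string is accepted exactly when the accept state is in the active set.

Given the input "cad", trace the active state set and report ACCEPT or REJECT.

Answer: REJECT

Steps:
S₀ = ε-closure({0}) = {0}
'c' @ 1: {1,2,4,6,8,10}
'a' @ 2: {3,4,5,6,7,8,9,10,11}  [accepting]
'd' @ 3: {}  — no active states
end set {} — state 3 not in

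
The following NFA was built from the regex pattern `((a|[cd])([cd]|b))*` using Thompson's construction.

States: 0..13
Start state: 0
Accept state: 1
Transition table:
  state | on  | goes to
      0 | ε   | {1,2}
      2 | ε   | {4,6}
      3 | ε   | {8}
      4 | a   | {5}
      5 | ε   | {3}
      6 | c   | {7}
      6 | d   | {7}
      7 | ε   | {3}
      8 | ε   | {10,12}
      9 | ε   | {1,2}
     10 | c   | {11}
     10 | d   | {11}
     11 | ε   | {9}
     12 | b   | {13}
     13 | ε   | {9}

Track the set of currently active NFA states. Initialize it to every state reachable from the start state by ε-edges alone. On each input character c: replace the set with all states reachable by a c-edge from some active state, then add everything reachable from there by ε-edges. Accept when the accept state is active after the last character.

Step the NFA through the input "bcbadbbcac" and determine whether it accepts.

start: ε-closure({0}) = {0,1,2,4,6}
'b' @ 1: {}  — dead — no transitions
rest 'cbadbbcac' ignored (set empty)
final: {}; accept 1 not in set

Answer: REJECT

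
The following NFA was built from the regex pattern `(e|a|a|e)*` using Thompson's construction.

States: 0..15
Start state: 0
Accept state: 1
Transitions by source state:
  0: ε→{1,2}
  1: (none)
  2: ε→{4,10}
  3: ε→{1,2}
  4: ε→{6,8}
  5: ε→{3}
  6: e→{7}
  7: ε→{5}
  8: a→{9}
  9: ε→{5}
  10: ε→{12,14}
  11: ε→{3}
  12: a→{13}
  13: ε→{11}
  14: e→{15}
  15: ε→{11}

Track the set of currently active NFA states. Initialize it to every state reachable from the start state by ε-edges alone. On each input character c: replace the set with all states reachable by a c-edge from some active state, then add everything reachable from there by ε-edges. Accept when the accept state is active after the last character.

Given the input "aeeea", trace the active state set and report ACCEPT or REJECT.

S₀ = ε-closure({0}) = {0,1,2,4,6,8,10,12,14}
'a' @ 1: {1,2,3,4,5,6,8,9,10,11,12,13,14}  ✓accept
'e' @ 2: {1,2,3,4,5,6,7,8,10,11,12,14,15}  ✓accept
'e' @ 3: {1,2,3,4,5,6,7,8,10,11,12,14,15}  ✓accept
'e' @ 4: {1,2,3,4,5,6,7,8,10,11,12,14,15}  ✓accept
'a' @ 5: {1,2,3,4,5,6,8,9,10,11,12,13,14}  ✓accept
after full input: {1,2,3,4,5,6,8,9,10,11,12,13,14}  (accept=1 in)

Answer: ACCEPT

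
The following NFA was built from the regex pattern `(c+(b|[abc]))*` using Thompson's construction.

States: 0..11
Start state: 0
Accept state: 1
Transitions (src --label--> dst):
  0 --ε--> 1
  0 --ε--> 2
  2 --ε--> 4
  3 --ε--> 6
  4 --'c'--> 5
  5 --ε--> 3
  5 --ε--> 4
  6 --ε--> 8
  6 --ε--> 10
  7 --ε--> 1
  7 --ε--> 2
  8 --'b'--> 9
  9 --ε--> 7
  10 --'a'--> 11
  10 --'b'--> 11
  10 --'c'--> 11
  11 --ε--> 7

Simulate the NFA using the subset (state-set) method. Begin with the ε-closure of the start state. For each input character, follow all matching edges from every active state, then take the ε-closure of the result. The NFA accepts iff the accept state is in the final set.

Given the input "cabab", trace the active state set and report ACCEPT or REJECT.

Answer: REJECT

Trace:
initial (ε-close {0}): {0,1,2,4}
'c' @ 1: {3,4,5,6,8,10}
'a' @ 2: {1,2,4,7,11}  ✓accept
'b' @ 3: {}  — dead — no transitions
rest 'ab' ignored (set empty)
final: {}; accept 1 not in set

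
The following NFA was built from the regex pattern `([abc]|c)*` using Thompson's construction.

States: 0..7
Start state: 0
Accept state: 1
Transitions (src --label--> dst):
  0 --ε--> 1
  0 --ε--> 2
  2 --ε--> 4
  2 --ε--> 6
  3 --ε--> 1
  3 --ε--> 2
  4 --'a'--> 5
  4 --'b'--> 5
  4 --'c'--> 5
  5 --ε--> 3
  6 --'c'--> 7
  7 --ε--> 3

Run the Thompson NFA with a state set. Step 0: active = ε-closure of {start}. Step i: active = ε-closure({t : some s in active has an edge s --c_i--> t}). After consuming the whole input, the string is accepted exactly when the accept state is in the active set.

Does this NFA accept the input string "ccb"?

S₀ = ε-closure({0}) = {0,1,2,4,6}
'c' @ 1: {1,2,3,4,5,6,7}  [accepting]
'c' @ 2: {1,2,3,4,5,6,7}  [accepting]
'b' @ 3: {1,2,3,4,5,6}  [accepting]
end set {1,2,3,4,5,6} — state 1 in

Answer: ACCEPT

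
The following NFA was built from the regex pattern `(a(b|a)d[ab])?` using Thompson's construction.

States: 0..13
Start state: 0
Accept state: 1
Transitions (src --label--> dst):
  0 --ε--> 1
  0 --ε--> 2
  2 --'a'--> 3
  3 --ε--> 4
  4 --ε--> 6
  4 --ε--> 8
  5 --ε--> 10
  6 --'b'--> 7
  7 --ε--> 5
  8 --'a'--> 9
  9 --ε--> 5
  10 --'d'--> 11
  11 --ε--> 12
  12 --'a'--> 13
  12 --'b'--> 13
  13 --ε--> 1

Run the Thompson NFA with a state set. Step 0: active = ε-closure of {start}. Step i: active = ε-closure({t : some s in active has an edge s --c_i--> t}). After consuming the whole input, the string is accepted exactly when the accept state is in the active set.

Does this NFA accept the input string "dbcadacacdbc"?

Answer: REJECT

Derivation:
initial (ε-close {0}): {0,1,2}
'd' @ 1: {}  — dead — no transitions
rest 'bcadacacdbc' ignored (set empty)
after full input: {}  (accept=1 not in)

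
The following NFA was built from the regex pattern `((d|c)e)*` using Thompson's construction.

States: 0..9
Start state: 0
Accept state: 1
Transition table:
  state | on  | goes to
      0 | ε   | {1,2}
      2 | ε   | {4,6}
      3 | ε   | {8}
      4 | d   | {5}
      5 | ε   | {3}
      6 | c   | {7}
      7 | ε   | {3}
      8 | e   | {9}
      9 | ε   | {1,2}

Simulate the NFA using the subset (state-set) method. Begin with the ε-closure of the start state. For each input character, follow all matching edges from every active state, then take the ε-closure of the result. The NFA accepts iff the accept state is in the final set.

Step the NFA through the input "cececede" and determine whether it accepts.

start: ε-closure({0}) = {0,1,2,4,6}
'c' @ 1: {3,7,8}
'e' @ 2: {1,2,4,6,9}  ✓accept
'c' @ 3: {3,7,8}
'e' @ 4: {1,2,4,6,9}  ✓accept
'c' @ 5: {3,7,8}
'e' @ 6: {1,2,4,6,9}  ✓accept
'd' @ 7: {3,5,8}
'e' @ 8: {1,2,4,6,9}  ✓accept
after full input: {1,2,4,6,9}  (accept=1 in)

Answer: ACCEPT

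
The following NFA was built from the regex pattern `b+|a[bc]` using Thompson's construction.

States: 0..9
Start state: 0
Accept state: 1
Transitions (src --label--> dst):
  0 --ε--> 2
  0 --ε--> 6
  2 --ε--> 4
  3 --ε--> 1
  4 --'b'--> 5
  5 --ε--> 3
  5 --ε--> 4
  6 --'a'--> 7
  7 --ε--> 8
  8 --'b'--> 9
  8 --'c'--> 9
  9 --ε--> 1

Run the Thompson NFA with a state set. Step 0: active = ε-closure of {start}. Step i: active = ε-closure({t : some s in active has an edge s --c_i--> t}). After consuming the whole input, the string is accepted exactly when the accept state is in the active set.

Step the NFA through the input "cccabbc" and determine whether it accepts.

Answer: REJECT

Trace:
start: ε-closure({0}) = {0,2,4,6}
'c' @ 1: {}  — no active states
rest 'ccabbc' ignored (set empty)
after full input: {}  (accept=1 not in)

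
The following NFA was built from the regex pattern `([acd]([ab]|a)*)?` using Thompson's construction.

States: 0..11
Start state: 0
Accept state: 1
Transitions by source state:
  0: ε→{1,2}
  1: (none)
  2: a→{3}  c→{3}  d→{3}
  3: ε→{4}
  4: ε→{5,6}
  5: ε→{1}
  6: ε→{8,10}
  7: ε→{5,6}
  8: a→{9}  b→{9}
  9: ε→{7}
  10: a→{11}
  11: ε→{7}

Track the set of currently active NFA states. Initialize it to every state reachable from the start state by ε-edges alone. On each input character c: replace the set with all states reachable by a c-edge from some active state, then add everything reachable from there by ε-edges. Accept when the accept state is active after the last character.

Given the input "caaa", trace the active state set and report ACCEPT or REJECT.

Answer: ACCEPT

Derivation:
initial (ε-close {0}): {0,1,2}
'c' @ 1: {1,3,4,5,6,8,10}  [accepting]
'a' @ 2: {1,5,6,7,8,9,10,11}  [accepting]
'a' @ 3: {1,5,6,7,8,9,10,11}  [accepting]
'a' @ 4: {1,5,6,7,8,9,10,11}  [accepting]
after full input: {1,5,6,7,8,9,10,11}  (accept=1 in)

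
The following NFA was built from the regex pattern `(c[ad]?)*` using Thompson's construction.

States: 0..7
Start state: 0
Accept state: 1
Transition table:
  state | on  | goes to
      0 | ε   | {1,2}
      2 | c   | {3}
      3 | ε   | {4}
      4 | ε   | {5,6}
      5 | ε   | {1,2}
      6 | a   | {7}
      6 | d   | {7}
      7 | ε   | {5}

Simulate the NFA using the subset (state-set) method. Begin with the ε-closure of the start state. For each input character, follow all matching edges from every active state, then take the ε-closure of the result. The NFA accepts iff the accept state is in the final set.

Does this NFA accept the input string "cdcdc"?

S₀ = ε-closure({0}) = {0,1,2}
'c' @ 1: {1,2,3,4,5,6}  ✓accept
'd' @ 2: {1,2,5,7}  ✓accept
'c' @ 3: {1,2,3,4,5,6}  ✓accept
'd' @ 4: {1,2,5,7}  ✓accept
'c' @ 5: {1,2,3,4,5,6}  ✓accept
final: {1,2,3,4,5,6}; accept 1 in set

Answer: ACCEPT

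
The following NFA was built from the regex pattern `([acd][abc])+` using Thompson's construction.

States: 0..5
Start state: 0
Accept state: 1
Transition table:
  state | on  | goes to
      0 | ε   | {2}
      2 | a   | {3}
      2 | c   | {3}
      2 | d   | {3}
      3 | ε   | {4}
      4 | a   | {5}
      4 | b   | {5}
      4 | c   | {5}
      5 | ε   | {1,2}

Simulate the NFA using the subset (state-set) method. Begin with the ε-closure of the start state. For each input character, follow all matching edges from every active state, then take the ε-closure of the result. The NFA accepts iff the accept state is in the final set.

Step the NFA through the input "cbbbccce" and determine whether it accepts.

Answer: REJECT

Steps:
S₀ = ε-closure({0}) = {0,2}
'c' @ 1: {3,4}
'b' @ 2: {1,2,5}  [accepting]
'b' @ 3: {}  — state set empty
rest 'bccce' ignored (set empty)
end set {} — state 1 not in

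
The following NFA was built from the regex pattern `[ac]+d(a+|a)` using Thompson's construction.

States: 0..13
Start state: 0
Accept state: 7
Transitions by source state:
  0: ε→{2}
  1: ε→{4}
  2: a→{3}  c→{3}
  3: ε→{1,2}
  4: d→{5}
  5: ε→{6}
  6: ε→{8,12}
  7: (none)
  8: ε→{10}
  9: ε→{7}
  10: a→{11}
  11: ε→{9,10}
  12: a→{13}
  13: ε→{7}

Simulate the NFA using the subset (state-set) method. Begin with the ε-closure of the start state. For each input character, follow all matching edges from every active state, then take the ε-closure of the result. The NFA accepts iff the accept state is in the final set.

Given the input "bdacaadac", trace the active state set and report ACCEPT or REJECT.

Answer: REJECT

Derivation:
start: ε-closure({0}) = {0,2}
'b' @ 1: {}  — no active states
rest 'dacaadac' ignored (set empty)
final: {}; accept 7 not in set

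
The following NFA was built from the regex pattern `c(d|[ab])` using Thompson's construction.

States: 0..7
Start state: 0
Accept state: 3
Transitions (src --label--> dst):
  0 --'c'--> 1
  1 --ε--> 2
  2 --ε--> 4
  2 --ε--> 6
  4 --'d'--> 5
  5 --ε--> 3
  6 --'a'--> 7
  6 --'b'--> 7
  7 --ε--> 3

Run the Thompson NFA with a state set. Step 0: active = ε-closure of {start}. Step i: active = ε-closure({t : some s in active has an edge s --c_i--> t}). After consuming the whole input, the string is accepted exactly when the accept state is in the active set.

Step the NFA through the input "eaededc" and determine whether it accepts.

Answer: REJECT

Steps:
start: ε-closure({0}) = {0}
'e' @ 1: {}  — dead — no transitions
rest 'aededc' ignored (set empty)
final: {}; accept 3 not in set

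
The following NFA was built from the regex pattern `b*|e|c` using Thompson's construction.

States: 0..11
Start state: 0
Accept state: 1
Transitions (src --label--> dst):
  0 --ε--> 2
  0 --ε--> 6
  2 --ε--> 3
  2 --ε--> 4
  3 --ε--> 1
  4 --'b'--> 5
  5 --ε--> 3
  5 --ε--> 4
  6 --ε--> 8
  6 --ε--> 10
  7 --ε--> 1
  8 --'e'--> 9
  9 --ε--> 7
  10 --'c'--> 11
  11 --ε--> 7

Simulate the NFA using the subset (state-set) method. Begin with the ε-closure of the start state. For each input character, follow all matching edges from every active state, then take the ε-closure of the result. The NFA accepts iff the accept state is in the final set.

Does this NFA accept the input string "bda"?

initial (ε-close {0}): {0,1,2,3,4,6,8,10}
'b' @ 1: {1,3,4,5}  (accept∈set)
'd' @ 2: {}  — no active states
rest 'a' ignored (set empty)
final: {}; accept 1 not in set

Answer: REJECT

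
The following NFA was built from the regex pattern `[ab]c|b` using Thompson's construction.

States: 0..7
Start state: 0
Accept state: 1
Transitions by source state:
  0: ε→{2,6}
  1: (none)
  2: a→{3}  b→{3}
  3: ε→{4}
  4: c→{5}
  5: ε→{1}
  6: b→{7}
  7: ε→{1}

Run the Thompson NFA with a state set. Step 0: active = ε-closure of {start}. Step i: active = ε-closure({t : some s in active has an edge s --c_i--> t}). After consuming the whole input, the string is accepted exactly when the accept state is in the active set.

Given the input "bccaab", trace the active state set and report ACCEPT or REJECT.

initial (ε-close {0}): {0,2,6}
'b' @ 1: {1,3,4,7}  ✓accept
'c' @ 2: {1,5}  ✓accept
'c' @ 3: {}  — dead — no transitions
rest 'aab' ignored (set empty)
end set {} — state 1 not in

Answer: REJECT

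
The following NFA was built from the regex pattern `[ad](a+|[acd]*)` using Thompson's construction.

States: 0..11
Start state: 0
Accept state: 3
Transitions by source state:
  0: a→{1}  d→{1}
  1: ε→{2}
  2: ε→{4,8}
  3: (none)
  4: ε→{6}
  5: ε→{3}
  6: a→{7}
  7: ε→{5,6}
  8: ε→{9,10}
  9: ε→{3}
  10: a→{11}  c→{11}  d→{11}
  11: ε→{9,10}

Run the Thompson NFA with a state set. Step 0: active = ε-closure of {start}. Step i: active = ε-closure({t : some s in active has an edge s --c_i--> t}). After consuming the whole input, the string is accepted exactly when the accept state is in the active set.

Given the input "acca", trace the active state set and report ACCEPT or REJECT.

initial (ε-close {0}): {0}
'a' @ 1: {1,2,3,4,6,8,9,10}  ✓accept
'c' @ 2: {3,9,10,11}  ✓accept
'c' @ 3: {3,9,10,11}  ✓accept
'a' @ 4: {3,9,10,11}  ✓accept
final: {3,9,10,11}; accept 3 in set

Answer: ACCEPT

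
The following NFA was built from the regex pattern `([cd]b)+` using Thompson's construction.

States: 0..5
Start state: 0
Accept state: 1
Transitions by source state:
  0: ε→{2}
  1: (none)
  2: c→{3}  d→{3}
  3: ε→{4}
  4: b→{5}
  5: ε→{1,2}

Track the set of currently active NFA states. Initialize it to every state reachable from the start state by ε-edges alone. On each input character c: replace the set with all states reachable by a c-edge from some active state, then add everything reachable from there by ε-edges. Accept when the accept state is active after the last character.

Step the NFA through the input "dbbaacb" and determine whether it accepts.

Answer: REJECT

Derivation:
initial (ε-close {0}): {0,2}
'd' @ 1: {3,4}
'b' @ 2: {1,2,5}  [accepting]
'b' @ 3: {}  — dead — no transitions
rest 'aacb' ignored (set empty)
after full input: {}  (accept=1 not in)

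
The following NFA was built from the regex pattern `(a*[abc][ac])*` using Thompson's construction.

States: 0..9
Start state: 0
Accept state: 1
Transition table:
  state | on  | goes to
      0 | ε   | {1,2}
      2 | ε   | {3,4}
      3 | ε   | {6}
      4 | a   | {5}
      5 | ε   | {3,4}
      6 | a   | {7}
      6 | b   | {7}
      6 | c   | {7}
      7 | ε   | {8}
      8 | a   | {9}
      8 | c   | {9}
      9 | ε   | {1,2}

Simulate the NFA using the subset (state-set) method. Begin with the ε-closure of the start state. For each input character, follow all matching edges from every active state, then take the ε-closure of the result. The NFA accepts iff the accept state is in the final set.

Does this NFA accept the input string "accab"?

S₀ = ε-closure({0}) = {0,1,2,3,4,6}
'a' @ 1: {3,4,5,6,7,8}
'c' @ 2: {1,2,3,4,6,7,8,9}  ✓accept
'c' @ 3: {1,2,3,4,6,7,8,9}  ✓accept
'a' @ 4: {1,2,3,4,5,6,7,8,9}  ✓accept
'b' @ 5: {7,8}
final: {7,8}; accept 1 not in set

Answer: REJECT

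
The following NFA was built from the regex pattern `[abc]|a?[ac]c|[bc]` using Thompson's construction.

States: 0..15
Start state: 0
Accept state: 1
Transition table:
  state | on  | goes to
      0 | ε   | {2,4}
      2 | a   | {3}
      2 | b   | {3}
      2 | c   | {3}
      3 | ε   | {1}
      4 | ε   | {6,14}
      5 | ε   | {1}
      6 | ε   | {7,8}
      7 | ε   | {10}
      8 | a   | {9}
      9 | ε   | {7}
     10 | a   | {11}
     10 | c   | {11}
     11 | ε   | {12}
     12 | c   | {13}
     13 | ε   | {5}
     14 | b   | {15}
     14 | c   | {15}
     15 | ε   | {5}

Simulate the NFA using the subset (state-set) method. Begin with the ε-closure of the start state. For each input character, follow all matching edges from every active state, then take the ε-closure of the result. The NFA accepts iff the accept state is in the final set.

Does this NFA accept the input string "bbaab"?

start: ε-closure({0}) = {0,2,4,6,7,8,10,14}
'b' @ 1: {1,3,5,15}  ✓accept
'b' @ 2: {}  — no active states
rest 'aab' ignored (set empty)
final: {}; accept 1 not in set

Answer: REJECT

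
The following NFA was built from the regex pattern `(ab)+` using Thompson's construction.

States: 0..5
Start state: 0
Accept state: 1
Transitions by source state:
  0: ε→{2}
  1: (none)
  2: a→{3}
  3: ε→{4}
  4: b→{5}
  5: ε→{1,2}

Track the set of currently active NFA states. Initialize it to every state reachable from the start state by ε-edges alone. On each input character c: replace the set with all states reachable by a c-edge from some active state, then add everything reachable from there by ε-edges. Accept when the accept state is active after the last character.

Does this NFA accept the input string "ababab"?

Answer: ACCEPT

Steps:
S₀ = ε-closure({0}) = {0,2}
'a' @ 1: {3,4}
'b' @ 2: {1,2,5}  (accept∈set)
'a' @ 3: {3,4}
'b' @ 4: {1,2,5}  (accept∈set)
'a' @ 5: {3,4}
'b' @ 6: {1,2,5}  (accept∈set)
final: {1,2,5}; accept 1 in set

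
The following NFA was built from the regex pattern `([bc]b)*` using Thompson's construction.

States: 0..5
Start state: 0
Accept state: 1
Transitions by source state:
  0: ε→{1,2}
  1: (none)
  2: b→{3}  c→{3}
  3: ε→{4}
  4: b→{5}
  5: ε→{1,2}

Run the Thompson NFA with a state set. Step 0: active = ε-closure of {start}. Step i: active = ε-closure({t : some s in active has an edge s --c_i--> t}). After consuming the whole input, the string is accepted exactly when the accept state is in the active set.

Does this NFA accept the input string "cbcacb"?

start: ε-closure({0}) = {0,1,2}
'c' @ 1: {3,4}
'b' @ 2: {1,2,5}  (accept∈set)
'c' @ 3: {3,4}
'a' @ 4: {}  — state set empty
rest 'cb' ignored (set empty)
final: {}; accept 1 not in set

Answer: REJECT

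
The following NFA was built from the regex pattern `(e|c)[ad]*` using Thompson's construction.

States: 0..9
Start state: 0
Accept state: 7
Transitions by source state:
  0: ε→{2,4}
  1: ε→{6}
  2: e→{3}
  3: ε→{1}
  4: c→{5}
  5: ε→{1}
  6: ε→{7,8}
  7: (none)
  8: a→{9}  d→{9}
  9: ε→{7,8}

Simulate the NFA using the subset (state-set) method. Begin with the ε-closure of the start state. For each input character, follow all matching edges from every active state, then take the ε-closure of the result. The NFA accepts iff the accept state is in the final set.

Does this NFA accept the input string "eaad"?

Answer: ACCEPT

Derivation:
start: ε-closure({0}) = {0,2,4}
'e' @ 1: {1,3,6,7,8}  (accept∈set)
'a' @ 2: {7,8,9}  (accept∈set)
'a' @ 3: {7,8,9}  (accept∈set)
'd' @ 4: {7,8,9}  (accept∈set)
end set {7,8,9} — state 7 in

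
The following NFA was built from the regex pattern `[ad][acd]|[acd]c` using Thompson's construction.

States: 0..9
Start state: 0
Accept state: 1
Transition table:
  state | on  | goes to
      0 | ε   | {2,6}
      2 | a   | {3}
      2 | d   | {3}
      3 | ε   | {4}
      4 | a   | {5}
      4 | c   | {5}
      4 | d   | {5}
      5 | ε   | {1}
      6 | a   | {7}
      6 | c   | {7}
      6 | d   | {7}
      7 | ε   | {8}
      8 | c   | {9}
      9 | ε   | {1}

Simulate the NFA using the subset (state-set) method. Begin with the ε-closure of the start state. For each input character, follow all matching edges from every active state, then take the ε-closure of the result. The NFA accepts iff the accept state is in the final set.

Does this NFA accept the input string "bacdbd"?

Answer: REJECT

Trace:
initial (ε-close {0}): {0,2,6}
'b' @ 1: {}  — dead — no transitions
rest 'acdbd' ignored (set empty)
final: {}; accept 1 not in set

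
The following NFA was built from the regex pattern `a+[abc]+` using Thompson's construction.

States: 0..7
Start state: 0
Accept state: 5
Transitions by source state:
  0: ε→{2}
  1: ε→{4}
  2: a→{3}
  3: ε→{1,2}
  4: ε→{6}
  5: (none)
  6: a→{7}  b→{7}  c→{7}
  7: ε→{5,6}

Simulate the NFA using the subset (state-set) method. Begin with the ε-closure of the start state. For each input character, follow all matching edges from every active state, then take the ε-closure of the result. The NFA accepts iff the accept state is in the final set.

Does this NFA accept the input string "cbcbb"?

start: ε-closure({0}) = {0,2}
'c' @ 1: {}  — no active states
rest 'bcbb' ignored (set empty)
final: {}; accept 5 not in set

Answer: REJECT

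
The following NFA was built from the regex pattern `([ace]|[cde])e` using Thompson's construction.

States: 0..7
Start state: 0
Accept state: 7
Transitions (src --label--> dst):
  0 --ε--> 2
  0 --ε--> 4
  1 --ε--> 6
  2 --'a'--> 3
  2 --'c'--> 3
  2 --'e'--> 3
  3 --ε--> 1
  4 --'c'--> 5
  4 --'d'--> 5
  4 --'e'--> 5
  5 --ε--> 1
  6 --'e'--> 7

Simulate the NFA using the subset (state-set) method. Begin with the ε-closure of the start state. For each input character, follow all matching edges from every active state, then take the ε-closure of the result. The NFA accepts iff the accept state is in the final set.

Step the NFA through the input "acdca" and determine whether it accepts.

Answer: REJECT

Derivation:
start: ε-closure({0}) = {0,2,4}
'a' @ 1: {1,3,6}
'c' @ 2: {}  — state set empty
rest 'dca' ignored (set empty)
after full input: {}  (accept=7 not in)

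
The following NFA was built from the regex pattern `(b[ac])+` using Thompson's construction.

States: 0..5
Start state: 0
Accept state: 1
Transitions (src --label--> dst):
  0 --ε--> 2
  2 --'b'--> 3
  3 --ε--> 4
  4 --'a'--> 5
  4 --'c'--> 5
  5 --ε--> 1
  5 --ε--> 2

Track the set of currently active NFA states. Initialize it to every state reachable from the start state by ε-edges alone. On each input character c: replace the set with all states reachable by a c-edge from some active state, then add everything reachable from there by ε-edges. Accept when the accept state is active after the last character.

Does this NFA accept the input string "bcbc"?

Answer: ACCEPT

Steps:
initial (ε-close {0}): {0,2}
'b' @ 1: {3,4}
'c' @ 2: {1,2,5}  [accepting]
'b' @ 3: {3,4}
'c' @ 4: {1,2,5}  [accepting]
end set {1,2,5} — state 1 in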